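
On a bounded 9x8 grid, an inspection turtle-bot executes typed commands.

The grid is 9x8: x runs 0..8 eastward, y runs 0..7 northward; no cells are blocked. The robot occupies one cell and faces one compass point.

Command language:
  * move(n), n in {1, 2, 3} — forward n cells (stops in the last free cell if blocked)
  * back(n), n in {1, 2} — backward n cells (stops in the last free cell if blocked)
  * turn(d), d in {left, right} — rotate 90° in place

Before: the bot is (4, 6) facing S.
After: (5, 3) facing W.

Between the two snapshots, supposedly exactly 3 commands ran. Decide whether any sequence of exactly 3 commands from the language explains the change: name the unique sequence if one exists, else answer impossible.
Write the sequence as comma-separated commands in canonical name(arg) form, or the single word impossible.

move(3), turn(right), back(1)

key: position moved to (5,3) AND the heading swung to W — translation plus rotation needed
t0: (4, 6) facing S
[1] after move(3): (4, 3) facing S
[2] after turn(right): (4, 3) facing W
[3] after back(1): (5, 3) facing W
all 343 alternatives checked — unique.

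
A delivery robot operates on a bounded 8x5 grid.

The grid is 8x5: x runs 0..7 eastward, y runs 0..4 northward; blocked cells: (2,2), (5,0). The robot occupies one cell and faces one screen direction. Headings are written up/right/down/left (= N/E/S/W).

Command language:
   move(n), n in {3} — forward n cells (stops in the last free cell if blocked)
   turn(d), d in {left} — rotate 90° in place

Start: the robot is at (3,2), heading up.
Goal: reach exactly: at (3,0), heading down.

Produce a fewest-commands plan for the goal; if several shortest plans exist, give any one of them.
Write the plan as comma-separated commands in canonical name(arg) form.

turn(left), turn(left), move(3)

begin: at (3,2), heading up
[1] after turn(left): at (3,2), heading left
[2] after turn(left): at (3,2), heading down
[3] after move(3): at (3,0), heading down
nothing shorter than 3 reaches the goal.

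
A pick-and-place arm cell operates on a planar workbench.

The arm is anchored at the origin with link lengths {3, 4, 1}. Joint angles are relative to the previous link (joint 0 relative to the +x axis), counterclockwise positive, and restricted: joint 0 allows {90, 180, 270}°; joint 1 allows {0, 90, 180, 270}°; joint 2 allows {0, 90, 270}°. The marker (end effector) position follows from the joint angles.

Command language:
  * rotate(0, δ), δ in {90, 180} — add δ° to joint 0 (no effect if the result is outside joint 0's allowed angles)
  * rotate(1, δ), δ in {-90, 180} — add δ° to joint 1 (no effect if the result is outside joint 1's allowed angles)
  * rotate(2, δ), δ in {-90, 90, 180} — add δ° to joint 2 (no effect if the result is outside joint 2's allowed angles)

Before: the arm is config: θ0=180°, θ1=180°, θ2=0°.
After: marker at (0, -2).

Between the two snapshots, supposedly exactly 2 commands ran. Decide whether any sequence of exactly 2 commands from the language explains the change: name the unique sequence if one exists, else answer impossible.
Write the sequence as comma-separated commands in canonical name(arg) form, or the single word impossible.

key: order matters: swapping rotate(0, 90) and rotate(0, 180) lands elsewhere
from: config: θ0=180°, θ1=180°, θ2=0°
1. rotate(0, 90) → config: θ0=270°, θ1=180°, θ2=0°
2. rotate(0, 180) → config: θ0=90°, θ1=180°, θ2=0°
no other 2-command option fits: unique.

rotate(0, 90), rotate(0, 180)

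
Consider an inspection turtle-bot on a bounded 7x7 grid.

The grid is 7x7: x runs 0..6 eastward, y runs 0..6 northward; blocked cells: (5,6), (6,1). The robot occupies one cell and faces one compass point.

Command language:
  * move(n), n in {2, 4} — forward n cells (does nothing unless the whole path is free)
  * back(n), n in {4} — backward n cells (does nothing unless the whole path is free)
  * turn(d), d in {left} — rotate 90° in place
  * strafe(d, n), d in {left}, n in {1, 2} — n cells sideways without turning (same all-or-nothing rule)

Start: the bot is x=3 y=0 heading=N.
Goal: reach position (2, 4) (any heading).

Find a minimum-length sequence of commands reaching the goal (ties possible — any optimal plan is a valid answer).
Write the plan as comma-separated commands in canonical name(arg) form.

initial: x=3 y=0 heading=N
t=1 strafe(left, 1) ⇒ x=2 y=0 heading=N
t=2 move(4) ⇒ x=2 y=4 heading=N
nothing shorter than 2 reaches the goal.

strafe(left, 1), move(4)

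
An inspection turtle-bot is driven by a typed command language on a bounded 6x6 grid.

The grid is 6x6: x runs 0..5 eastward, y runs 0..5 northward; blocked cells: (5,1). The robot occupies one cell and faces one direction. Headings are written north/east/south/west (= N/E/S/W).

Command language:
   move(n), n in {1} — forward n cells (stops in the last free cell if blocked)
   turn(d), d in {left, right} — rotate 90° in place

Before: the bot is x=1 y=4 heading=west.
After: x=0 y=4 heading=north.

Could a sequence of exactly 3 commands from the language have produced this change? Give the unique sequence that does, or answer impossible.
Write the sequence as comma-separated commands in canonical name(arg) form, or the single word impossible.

key: order matters: swapping move(1) and turn(right) lands elsewhere
start: x=1 y=4 heading=west
[1] after move(1): x=0 y=4 heading=west
[2] after move(1): x=0 y=4 heading=west
[3] after turn(right): x=0 y=4 heading=north
all 27 alternatives checked — unique.

move(1), move(1), turn(right)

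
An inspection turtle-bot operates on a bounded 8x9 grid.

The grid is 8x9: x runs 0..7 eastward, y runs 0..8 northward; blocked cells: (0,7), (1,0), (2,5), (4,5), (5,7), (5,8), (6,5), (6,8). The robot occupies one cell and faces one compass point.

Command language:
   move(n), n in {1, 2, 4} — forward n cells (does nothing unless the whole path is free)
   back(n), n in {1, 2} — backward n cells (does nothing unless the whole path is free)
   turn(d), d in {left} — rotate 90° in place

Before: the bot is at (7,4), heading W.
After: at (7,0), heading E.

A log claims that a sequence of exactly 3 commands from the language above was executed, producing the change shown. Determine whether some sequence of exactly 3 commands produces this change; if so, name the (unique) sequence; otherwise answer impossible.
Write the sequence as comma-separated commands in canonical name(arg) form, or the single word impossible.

turn(left), move(4), turn(left)

key: position moved to (7,0) AND the heading swung to E — translation plus rotation needed
start: at (7,4), heading W
t=1 turn(left) ⇒ at (7,4), heading S
t=2 move(4) ⇒ at (7,0), heading S
t=3 turn(left) ⇒ at (7,0), heading E
no rival 3-sequence matches.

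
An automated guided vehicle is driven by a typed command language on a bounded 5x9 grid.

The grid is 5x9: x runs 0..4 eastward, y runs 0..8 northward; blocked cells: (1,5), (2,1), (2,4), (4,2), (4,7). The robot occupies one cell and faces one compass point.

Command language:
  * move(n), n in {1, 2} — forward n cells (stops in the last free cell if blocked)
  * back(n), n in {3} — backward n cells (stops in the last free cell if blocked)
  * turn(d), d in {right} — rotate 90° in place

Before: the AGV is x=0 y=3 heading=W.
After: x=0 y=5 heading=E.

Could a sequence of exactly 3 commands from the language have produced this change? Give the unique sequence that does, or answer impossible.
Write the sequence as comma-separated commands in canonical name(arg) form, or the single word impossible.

key: cell and facing (now E) both changed — the 3 commands mix motion and turning
initial: x=0 y=3 heading=W
t=1 turn(right) ⇒ x=0 y=3 heading=N
t=2 move(2) ⇒ x=0 y=5 heading=N
t=3 turn(right) ⇒ x=0 y=5 heading=E
no other 3-command option fits: unique.

turn(right), move(2), turn(right)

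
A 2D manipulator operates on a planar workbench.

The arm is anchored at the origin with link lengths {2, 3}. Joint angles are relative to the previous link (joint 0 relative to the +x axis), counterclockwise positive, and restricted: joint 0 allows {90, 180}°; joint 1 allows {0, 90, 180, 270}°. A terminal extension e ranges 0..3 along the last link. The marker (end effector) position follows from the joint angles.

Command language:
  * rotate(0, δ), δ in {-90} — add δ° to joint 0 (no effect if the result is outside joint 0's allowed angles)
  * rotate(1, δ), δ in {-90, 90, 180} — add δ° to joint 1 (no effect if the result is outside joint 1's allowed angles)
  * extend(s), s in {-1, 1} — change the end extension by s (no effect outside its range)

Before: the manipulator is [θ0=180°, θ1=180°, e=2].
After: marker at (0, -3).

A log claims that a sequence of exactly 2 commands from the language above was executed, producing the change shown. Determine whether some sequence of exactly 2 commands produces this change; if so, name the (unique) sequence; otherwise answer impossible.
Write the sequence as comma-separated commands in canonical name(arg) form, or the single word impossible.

initial: [θ0=180°, θ1=180°, e=2]
[1] after rotate(0, -90): [θ0=90°, θ1=180°, e=2]
[2] after rotate(0, -90): [θ0=90°, θ1=180°, e=2]
no other 2-command option fits: unique.

rotate(0, -90), rotate(0, -90)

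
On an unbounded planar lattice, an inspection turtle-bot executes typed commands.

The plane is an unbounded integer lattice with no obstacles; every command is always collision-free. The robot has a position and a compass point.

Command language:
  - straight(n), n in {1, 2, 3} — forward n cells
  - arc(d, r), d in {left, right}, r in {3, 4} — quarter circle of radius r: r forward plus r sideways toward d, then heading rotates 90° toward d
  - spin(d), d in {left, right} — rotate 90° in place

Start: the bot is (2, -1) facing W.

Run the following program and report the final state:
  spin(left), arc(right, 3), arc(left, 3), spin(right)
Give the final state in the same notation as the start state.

(-4, -7) facing W

start: (2, -1) facing W
1. spin(left) → (2, -1) facing S
2. arc(right, 3) → (-1, -4) facing W
3. arc(left, 3) → (-4, -7) facing S
4. spin(right) → (-4, -7) facing W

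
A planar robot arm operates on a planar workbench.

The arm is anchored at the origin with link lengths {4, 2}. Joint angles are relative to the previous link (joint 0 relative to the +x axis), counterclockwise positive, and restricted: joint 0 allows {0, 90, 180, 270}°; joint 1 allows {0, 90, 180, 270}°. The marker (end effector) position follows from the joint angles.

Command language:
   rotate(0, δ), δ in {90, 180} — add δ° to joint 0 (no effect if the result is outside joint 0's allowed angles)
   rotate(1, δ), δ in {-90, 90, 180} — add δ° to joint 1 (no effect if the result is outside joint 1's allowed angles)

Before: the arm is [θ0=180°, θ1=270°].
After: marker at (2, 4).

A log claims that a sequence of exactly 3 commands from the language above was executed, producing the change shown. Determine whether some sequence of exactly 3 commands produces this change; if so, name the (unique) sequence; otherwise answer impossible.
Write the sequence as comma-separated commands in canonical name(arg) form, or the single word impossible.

rotate(0, 90), rotate(0, 90), rotate(0, 90)

begin: [θ0=180°, θ1=270°]
1. rotate(0, 90) → [θ0=270°, θ1=270°]
2. rotate(0, 90) → [θ0=0°, θ1=270°]
3. rotate(0, 90) → [θ0=90°, θ1=270°]
no other 3-command option fits: unique.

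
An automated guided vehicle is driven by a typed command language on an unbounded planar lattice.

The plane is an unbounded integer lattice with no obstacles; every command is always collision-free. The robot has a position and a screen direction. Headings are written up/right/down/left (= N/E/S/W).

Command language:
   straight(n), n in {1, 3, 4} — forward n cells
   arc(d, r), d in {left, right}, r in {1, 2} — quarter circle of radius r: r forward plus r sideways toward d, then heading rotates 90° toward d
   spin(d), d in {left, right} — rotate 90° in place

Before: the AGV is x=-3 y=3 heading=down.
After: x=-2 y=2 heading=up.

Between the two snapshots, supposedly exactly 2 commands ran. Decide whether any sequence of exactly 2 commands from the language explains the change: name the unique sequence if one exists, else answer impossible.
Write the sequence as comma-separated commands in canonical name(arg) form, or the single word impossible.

arc(left, 1), spin(left)

key: cell and facing (now N) both changed — the 2 commands mix motion and turning
begin: x=-3 y=3 heading=down
t=1 arc(left, 1) ⇒ x=-2 y=2 heading=right
t=2 spin(left) ⇒ x=-2 y=2 heading=up
all 81 alternatives checked — unique.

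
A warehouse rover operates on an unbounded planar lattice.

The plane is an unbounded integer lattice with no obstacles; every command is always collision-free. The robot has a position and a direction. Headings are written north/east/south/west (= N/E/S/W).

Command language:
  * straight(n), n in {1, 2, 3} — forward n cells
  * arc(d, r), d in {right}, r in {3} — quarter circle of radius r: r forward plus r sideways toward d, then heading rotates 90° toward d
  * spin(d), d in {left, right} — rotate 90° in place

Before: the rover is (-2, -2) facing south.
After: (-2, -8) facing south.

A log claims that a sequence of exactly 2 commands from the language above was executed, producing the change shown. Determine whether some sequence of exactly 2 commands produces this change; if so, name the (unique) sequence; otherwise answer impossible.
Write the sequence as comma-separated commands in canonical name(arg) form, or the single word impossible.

straight(3), straight(3)

key: still facing S at the end — nothing in the sequence rotates
initial: (-2, -2) facing south
1. straight(3) → (-2, -5) facing south
2. straight(3) → (-2, -8) facing south
no other 2-command option fits: unique.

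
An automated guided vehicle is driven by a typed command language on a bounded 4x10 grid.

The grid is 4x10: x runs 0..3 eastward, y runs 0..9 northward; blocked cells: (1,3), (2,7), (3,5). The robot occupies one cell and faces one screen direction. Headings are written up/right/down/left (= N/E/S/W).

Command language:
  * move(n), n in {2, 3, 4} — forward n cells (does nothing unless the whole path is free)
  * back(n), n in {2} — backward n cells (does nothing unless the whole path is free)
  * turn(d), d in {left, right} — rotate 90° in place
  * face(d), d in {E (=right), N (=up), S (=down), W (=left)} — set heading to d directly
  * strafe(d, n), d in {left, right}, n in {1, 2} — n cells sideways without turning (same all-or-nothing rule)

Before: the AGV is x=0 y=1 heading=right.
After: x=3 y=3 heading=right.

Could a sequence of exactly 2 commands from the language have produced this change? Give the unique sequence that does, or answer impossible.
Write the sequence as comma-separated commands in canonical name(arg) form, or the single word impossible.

move(3), strafe(left, 2)

key: order matters: swapping move(3) and strafe(left, 2) lands elsewhere
begin: x=0 y=1 heading=right
1. move(3) → x=3 y=1 heading=right
2. strafe(left, 2) → x=3 y=3 heading=right
all 196 alternatives checked — unique.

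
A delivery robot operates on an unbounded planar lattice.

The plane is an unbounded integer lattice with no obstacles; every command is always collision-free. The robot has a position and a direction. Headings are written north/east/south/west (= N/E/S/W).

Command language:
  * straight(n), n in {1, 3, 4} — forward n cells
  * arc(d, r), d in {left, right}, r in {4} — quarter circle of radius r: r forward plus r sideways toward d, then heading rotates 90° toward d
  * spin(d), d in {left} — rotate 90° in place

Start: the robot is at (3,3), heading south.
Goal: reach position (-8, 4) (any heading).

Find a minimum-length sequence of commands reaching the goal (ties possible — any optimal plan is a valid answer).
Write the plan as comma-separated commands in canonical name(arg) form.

from: at (3,3), heading south
step 1 (arc(right, 4)): at (-1,-1), heading west
step 2 (straight(3)): at (-4,-1), heading west
step 3 (arc(right, 4)): at (-8,3), heading north
step 4 (straight(1)): at (-8,4), heading north
shorter routes all fall short; 4 is best.

arc(right, 4), straight(3), arc(right, 4), straight(1)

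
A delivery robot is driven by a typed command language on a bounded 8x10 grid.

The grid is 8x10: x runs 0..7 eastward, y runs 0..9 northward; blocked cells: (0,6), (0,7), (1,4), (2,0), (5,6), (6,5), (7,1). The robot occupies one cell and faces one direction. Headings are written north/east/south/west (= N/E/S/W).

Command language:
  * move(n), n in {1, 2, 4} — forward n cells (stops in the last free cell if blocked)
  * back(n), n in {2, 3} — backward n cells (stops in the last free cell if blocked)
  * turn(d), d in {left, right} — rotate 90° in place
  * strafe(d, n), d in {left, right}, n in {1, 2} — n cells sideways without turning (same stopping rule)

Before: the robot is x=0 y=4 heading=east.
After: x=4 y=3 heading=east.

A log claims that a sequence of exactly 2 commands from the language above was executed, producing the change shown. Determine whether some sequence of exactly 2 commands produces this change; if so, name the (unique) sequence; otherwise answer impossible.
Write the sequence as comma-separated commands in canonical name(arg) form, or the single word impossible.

strafe(right, 1), move(4)

key: order matters: swapping strafe(right, 1) and move(4) lands elsewhere
begin: x=0 y=4 heading=east
t=1 strafe(right, 1) ⇒ x=0 y=3 heading=east
t=2 move(4) ⇒ x=4 y=3 heading=east
uniquely the one of 121 2-step routes that fits.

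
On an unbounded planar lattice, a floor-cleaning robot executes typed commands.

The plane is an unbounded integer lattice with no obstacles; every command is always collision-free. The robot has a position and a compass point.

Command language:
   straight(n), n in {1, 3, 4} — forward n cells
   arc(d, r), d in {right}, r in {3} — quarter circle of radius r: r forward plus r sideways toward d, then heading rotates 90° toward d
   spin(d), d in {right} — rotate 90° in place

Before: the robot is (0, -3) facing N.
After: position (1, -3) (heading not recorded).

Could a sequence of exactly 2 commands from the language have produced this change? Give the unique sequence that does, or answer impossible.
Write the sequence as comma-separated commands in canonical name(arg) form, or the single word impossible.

spin(right), straight(1)

key: running straight(1) before spin(right) would end elsewhere — order is forced
from: (0, -3) facing N
step 1 (spin(right)): (0, -3) facing E
step 2 (straight(1)): (1, -3) facing E
no other 2-command option fits: unique.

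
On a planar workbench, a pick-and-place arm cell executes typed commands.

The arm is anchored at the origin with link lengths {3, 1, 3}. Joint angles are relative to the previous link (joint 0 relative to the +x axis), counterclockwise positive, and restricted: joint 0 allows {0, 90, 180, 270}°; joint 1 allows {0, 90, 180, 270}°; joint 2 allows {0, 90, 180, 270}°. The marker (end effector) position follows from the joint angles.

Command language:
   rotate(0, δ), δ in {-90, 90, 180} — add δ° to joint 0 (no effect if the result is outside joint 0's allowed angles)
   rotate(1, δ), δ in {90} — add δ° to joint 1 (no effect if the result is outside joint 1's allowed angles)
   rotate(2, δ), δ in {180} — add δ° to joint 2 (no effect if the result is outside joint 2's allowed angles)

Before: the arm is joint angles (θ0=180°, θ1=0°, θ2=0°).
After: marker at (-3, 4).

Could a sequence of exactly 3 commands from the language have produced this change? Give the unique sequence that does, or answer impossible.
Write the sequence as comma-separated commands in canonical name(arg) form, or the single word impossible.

initial: joint angles (θ0=180°, θ1=0°, θ2=0°)
step 1 (rotate(1, 90)): joint angles (θ0=180°, θ1=90°, θ2=0°)
step 2 (rotate(1, 90)): joint angles (θ0=180°, θ1=180°, θ2=0°)
step 3 (rotate(1, 90)): joint angles (θ0=180°, θ1=270°, θ2=0°)
uniquely the one of 125 3-step routes that fits.

rotate(1, 90), rotate(1, 90), rotate(1, 90)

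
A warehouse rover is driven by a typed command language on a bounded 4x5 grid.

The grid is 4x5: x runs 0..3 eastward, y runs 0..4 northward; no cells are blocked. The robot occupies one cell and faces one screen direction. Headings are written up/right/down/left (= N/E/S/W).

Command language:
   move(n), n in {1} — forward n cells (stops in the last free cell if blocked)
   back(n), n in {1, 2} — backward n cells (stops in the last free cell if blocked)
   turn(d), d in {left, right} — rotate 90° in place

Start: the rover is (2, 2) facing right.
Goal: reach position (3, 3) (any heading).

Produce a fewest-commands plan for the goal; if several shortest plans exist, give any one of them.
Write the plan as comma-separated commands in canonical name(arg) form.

begin: (2, 2) facing right
step 1 (move(1)): (3, 2) facing right
step 2 (turn(right)): (3, 2) facing down
step 3 (back(1)): (3, 3) facing down
nothing shorter than 3 reaches the goal.

move(1), turn(right), back(1)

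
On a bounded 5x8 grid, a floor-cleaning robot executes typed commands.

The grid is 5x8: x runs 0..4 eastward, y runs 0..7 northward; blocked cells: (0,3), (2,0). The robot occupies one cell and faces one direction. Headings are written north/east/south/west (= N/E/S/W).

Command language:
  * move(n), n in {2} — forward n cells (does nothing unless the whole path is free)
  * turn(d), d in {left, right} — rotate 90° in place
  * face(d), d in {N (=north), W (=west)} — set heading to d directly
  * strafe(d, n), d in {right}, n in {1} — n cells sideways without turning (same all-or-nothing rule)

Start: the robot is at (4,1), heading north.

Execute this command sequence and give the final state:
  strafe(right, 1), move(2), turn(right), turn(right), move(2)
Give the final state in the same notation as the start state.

t0: at (4,1), heading north
t=1 strafe(right, 1) ⇒ at (4,1), heading north
t=2 move(2) ⇒ at (4,3), heading north
t=3 turn(right) ⇒ at (4,3), heading east
t=4 turn(right) ⇒ at (4,3), heading south
t=5 move(2) ⇒ at (4,1), heading south

at (4,1), heading south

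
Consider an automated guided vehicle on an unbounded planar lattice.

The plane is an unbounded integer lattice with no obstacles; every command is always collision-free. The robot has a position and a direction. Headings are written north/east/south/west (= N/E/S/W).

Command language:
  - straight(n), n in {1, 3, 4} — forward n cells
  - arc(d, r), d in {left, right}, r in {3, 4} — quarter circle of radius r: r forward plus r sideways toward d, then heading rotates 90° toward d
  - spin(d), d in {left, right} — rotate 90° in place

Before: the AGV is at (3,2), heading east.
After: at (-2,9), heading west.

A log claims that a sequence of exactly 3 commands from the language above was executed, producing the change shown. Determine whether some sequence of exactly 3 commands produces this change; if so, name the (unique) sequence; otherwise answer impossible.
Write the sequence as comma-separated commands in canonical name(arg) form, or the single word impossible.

key: cell and facing (now W) both changed — the 3 commands mix motion and turning
initial: at (3,2), heading east
1. arc(left, 3) → at (6,5), heading north
2. arc(left, 4) → at (2,9), heading west
3. straight(4) → at (-2,9), heading west
all 729 alternatives checked — unique.

arc(left, 3), arc(left, 4), straight(4)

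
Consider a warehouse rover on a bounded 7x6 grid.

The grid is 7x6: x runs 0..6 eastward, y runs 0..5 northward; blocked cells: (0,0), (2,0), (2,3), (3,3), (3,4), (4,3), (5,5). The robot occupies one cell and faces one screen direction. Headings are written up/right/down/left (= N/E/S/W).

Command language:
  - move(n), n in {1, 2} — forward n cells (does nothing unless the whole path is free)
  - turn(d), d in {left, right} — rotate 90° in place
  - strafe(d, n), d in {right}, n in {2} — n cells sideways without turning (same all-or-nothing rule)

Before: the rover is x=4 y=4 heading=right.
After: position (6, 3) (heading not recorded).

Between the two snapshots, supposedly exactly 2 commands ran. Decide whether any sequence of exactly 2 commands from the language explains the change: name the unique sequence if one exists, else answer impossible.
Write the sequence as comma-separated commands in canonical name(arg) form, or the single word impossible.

impossible

checked all 2-command options: none fits.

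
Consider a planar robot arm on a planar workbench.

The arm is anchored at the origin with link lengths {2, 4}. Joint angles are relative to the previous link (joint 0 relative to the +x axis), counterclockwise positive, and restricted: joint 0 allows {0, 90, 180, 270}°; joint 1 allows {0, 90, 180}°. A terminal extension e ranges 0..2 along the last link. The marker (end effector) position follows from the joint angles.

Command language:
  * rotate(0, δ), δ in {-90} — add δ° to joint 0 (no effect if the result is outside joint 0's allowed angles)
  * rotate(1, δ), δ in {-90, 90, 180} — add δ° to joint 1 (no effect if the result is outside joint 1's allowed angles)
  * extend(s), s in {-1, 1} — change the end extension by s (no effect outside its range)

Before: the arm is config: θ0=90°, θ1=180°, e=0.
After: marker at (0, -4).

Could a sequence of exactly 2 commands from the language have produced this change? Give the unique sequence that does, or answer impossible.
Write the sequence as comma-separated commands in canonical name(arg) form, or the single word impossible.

start: config: θ0=90°, θ1=180°, e=0
[1] after extend(1): config: θ0=90°, θ1=180°, e=1
[2] after extend(1): config: θ0=90°, θ1=180°, e=2
uniquely the one of 36 2-step routes that fits.

extend(1), extend(1)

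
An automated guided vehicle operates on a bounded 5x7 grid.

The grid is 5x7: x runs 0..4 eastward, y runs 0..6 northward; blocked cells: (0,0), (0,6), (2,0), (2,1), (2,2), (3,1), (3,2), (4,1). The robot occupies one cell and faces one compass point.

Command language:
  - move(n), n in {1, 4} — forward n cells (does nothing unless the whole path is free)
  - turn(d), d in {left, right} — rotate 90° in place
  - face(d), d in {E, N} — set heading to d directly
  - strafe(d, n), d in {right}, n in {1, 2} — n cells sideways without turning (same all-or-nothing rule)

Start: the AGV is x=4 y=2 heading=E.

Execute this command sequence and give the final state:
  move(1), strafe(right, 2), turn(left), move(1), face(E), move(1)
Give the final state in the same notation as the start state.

x=4 y=3 heading=E

begin: x=4 y=2 heading=E
[1] after move(1): x=4 y=2 heading=E
[2] after strafe(right, 2): x=4 y=2 heading=E
[3] after turn(left): x=4 y=2 heading=N
[4] after move(1): x=4 y=3 heading=N
[5] after face(E): x=4 y=3 heading=E
[6] after move(1): x=4 y=3 heading=E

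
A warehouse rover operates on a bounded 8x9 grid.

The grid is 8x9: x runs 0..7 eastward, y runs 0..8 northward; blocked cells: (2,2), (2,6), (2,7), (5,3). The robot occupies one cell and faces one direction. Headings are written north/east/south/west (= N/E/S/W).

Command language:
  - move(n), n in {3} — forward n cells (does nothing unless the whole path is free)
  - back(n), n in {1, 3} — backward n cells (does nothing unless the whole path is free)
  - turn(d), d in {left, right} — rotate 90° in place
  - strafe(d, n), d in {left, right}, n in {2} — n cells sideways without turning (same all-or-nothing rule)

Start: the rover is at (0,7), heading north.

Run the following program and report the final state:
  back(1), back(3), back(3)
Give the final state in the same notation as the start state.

from: at (0,7), heading north
step 1 (back(1)): at (0,6), heading north
step 2 (back(3)): at (0,3), heading north
step 3 (back(3)): at (0,0), heading north

at (0,0), heading north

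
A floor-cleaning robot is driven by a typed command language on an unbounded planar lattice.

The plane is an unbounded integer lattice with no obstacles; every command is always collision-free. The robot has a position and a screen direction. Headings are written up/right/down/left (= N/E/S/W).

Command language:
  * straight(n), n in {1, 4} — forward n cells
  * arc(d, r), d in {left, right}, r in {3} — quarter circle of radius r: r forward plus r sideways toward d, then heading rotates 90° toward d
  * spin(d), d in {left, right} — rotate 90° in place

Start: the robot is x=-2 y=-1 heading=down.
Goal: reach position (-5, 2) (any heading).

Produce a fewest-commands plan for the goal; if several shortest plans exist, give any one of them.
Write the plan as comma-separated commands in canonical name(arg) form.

t0: x=-2 y=-1 heading=down
[1] after spin(right): x=-2 y=-1 heading=left
[2] after arc(right, 3): x=-5 y=2 heading=up
shorter routes all fall short; 2 is best.

spin(right), arc(right, 3)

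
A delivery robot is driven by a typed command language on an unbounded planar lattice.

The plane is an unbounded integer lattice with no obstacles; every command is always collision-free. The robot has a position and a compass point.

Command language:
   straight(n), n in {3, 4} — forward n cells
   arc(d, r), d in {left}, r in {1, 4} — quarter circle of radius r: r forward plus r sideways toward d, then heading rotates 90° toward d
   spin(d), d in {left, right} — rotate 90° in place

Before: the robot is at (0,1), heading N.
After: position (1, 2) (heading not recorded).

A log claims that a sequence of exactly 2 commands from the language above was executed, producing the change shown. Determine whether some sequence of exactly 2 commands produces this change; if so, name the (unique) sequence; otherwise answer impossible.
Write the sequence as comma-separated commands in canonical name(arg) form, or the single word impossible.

key: running arc(left, 1) before spin(right) would end elsewhere — order is forced
initial: at (0,1), heading N
[1] after spin(right): at (0,1), heading E
[2] after arc(left, 1): at (1,2), heading N
all 36 alternatives checked — unique.

spin(right), arc(left, 1)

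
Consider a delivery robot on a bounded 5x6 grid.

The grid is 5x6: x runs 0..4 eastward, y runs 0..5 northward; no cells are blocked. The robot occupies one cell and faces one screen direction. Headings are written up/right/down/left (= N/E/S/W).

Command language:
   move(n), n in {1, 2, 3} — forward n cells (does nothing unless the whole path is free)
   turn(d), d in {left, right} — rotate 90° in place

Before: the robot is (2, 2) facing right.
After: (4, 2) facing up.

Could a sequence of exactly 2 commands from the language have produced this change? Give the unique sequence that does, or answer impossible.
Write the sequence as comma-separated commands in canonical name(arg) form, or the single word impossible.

move(2), turn(left)

key: running turn(left) before move(2) would end elsewhere — order is forced
initial: (2, 2) facing right
t=1 move(2) ⇒ (4, 2) facing right
t=2 turn(left) ⇒ (4, 2) facing up
no rival 2-sequence matches.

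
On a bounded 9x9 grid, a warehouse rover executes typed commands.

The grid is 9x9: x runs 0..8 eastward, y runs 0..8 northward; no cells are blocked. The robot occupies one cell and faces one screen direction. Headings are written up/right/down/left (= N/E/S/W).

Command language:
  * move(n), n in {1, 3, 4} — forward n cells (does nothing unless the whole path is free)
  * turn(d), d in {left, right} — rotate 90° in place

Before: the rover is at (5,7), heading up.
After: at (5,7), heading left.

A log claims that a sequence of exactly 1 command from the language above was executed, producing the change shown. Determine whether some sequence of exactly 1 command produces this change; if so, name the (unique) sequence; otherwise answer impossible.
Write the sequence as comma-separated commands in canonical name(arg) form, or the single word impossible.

key: (5,7) unchanged — the single command moves nothing
from: at (5,7), heading up
1. turn(left) → at (5,7), heading left
uniquely the one of 5 1-step routes that fits.

turn(left)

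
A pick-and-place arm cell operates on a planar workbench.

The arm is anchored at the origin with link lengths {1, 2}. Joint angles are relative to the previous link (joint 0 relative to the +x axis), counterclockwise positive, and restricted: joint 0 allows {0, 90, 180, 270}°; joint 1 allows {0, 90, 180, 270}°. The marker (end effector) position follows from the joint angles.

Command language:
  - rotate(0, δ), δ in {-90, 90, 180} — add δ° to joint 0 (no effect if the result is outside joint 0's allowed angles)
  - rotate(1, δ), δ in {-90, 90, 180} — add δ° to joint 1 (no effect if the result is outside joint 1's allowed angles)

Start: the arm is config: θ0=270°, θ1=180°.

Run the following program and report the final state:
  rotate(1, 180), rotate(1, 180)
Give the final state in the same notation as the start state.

initial: config: θ0=270°, θ1=180°
step 1 (rotate(1, 180)): config: θ0=270°, θ1=0°
step 2 (rotate(1, 180)): config: θ0=270°, θ1=180°

config: θ0=270°, θ1=180°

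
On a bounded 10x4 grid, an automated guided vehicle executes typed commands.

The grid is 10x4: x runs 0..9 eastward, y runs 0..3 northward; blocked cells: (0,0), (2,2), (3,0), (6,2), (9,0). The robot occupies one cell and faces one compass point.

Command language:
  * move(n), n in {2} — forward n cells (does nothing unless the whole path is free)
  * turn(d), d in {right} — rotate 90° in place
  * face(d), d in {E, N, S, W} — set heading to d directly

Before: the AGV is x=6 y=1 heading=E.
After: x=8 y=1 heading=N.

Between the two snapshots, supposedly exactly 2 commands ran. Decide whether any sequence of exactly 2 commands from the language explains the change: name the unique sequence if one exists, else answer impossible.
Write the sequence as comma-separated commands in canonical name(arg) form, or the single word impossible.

move(2), face(N)

key: order matters: swapping move(2) and face(N) lands elsewhere
t0: x=6 y=1 heading=E
[1] after move(2): x=8 y=1 heading=E
[2] after face(N): x=8 y=1 heading=N
all 36 alternatives checked — unique.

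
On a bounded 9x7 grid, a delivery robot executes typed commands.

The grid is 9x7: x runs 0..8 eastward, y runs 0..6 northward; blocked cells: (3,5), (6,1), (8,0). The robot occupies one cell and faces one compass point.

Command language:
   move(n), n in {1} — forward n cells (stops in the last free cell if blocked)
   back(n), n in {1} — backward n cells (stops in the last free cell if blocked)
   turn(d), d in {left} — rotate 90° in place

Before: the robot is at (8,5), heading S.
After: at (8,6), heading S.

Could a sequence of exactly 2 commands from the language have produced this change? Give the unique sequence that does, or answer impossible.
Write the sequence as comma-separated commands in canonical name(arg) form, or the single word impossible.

back(1), back(1)

key: still facing S at the end — nothing in the sequence rotates
begin: at (8,5), heading S
step 1 (back(1)): at (8,6), heading S
step 2 (back(1)): at (8,6), heading S
no rival 2-sequence matches.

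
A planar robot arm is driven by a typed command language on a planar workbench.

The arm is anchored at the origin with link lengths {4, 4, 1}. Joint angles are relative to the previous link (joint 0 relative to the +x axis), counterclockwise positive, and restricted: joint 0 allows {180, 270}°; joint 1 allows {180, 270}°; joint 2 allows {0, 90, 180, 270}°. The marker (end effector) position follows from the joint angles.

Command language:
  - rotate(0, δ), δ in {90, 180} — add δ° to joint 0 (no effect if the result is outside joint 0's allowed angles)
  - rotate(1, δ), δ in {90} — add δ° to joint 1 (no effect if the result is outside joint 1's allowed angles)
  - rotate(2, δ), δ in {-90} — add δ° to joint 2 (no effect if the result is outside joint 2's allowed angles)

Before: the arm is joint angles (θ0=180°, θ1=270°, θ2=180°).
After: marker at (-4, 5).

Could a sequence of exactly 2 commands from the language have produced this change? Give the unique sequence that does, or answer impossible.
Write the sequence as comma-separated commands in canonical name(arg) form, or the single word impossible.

rotate(2, -90), rotate(2, -90)

initial: joint angles (θ0=180°, θ1=270°, θ2=180°)
1. rotate(2, -90) → joint angles (θ0=180°, θ1=270°, θ2=90°)
2. rotate(2, -90) → joint angles (θ0=180°, θ1=270°, θ2=0°)
uniquely the one of 16 2-step routes that fits.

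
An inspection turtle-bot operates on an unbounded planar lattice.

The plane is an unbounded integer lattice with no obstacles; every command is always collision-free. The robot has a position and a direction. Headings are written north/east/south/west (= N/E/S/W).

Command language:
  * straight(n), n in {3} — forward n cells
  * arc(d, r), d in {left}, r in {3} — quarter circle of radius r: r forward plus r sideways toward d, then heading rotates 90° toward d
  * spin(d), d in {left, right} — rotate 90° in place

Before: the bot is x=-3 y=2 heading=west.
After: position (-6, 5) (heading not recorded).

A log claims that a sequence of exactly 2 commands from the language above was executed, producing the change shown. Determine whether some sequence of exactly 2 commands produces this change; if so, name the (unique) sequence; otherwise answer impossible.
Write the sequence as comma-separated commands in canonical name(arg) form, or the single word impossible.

spin(right), arc(left, 3)

key: order matters: swapping spin(right) and arc(left, 3) lands elsewhere
from: x=-3 y=2 heading=west
[1] after spin(right): x=-3 y=2 heading=north
[2] after arc(left, 3): x=-6 y=5 heading=west
no other 2-command option fits: unique.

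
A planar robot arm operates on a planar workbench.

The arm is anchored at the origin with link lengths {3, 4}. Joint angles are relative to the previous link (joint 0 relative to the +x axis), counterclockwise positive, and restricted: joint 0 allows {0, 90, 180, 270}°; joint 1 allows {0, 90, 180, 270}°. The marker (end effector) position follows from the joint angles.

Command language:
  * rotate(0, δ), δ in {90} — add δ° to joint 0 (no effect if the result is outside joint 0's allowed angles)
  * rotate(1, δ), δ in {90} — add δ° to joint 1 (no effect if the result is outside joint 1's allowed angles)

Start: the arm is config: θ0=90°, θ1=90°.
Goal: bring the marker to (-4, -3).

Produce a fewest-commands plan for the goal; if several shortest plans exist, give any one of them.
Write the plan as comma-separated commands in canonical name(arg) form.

start: config: θ0=90°, θ1=90°
t=1 rotate(0, 90) ⇒ config: θ0=180°, θ1=90°
t=2 rotate(0, 90) ⇒ config: θ0=270°, θ1=90°
t=3 rotate(1, 90) ⇒ config: θ0=270°, θ1=180°
t=4 rotate(1, 90) ⇒ config: θ0=270°, θ1=270°
no 3-step plan works, so 4 is optimal.

rotate(0, 90), rotate(0, 90), rotate(1, 90), rotate(1, 90)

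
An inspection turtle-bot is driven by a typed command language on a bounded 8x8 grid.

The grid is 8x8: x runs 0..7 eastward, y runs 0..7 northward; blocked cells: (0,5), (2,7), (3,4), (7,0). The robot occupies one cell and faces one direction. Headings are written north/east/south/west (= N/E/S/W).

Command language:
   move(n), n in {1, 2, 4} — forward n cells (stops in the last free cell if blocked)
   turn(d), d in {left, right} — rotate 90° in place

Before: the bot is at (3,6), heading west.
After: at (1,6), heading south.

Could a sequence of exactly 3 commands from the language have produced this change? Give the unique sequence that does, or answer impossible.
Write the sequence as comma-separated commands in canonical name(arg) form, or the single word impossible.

key: cell and facing (now S) both changed — the 3 commands mix motion and turning
initial: at (3,6), heading west
[1] after move(1): at (2,6), heading west
[2] after move(1): at (1,6), heading west
[3] after turn(left): at (1,6), heading south
no rival 3-sequence matches.

move(1), move(1), turn(left)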